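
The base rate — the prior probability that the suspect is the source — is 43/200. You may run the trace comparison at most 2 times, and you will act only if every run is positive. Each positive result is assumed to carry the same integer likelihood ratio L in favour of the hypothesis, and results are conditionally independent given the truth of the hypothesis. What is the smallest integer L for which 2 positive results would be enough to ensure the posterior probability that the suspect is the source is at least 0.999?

61

Prior odds = 0.215/0.785 = 43/157.
Target odds = 0.999/0.001 = 999.
Need L² ≥ 999 ÷ (43/157) = 156843/43.
60² = 3600 < 156843/43 ≤ 3721 = 61², so L = 61.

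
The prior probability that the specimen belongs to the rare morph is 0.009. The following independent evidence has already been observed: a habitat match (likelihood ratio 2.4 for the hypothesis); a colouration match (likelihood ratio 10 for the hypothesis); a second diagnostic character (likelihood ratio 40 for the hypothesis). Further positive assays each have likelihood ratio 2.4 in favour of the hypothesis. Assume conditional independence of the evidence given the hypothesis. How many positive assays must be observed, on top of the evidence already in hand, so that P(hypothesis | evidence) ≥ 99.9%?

Prior odds = 0.009/0.991 = 9/991.
Combined Bayes factor of the evidence already in hand = 2.4 × 10 × 40 = 960.
Odds after that evidence = (9/991) × 960 = 8640/991.
Target odds = 0.999/0.001 = 999.
Need 2.4ⁿ ≥ 999 ÷ (8640/991) = 114.584375.
2.4⁵ = 79.62624 falls short of 114.584375 but 2.4⁶ = 2985984/15625 reaches it, so n = 6.

6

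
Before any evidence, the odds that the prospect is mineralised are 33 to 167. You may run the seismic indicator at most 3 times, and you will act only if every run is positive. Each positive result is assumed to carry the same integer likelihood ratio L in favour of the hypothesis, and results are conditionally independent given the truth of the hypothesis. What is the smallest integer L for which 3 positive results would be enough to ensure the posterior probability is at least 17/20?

Prior odds = 33/167.
Target odds = 0.85/0.15 = 17/3.
Need L³ ≥ 17/3 ÷ (33/167) = 2839/99.
3³ = 27 < 2839/99 ≤ 64 = 4³, so L = 4.

4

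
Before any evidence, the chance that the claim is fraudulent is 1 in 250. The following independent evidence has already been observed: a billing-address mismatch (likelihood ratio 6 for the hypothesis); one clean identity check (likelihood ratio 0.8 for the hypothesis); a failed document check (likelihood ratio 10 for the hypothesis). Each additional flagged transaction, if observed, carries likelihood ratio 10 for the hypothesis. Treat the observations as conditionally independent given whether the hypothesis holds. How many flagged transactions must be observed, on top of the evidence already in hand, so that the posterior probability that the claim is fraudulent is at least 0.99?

3

Prior odds = 0.004/0.996 = 1/249.
Combined Bayes factor of the evidence already in hand = 6 × 0.8 × 10 = 48.
Odds after that evidence = (1/249) × 48 = 16/83.
Target odds = 0.99/0.01 = 99.
Need 10ⁿ ≥ 99 ÷ (16/83) = 513.5625.
10² = 100 falls short of 513.5625 but 10³ = 1000 reaches it, so n = 3.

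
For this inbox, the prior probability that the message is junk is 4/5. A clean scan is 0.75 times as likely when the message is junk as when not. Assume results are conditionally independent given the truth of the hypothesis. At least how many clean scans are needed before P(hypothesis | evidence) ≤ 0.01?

21

Prior odds: 0.8 ÷ 0.2 = 4.
Likelihood ratio per clean scan = 0.75.
Target posterior odds = 0.01/0.99 = 1/99.
Need 4 × 0.75ⁿ ≤ 1/99, i.e. 0.75ⁿ ≤ 1/396.
0.75²⁰ ≈0.00317121 is still above 1/396 but 0.75²¹ ≈0.00237841 is at or below it, so n = 21.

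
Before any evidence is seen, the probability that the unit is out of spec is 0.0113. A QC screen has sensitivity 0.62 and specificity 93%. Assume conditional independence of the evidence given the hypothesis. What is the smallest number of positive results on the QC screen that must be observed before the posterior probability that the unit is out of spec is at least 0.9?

Prior odds = 0.0113/0.9887 = 113/9887.
False-positive rate = 1 − 0.93 = 0.07; likelihood ratio of a positive = 0.62/0.07 = 62/7.
Target posterior odds = 0.9/0.1 = 9.
Need (113/9887) × (62/7)ⁿ ≥ 9, i.e. (62/7)ⁿ ≥ 88983/113.
(62/7)³ = 238328/343 falls short of 88983/113 but (62/7)⁴ = 14776336/2401 reaches it, so n = 4.

4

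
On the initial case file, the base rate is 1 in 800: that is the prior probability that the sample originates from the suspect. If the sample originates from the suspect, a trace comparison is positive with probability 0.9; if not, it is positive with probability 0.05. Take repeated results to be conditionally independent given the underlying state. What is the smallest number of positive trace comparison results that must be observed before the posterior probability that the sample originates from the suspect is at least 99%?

Prior odds = 0.00125/0.99875 = 1/799.
Likelihood ratio of a positive = 0.9/0.05 = 18.
Target odds: 0.99 ÷ 0.01 = 99.
Require 18ⁿ ≥ 99 ÷ (1/799) = 79101.
18³ = 5832 falls short of 79101 but 18⁴ = 104976 reaches it, so n = 4.

4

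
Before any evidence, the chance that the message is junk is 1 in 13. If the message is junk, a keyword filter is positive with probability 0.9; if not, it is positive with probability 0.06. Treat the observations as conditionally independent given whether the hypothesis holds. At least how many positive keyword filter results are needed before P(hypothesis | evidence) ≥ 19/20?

3

Prior odds: (1/13) ÷ (12/13) = 1/12.
Likelihood ratio of a positive = 0.9/0.06 = 15.
Target odds: 0.95 ÷ 0.05 = 19.
Require 15ⁿ ≥ 19 ÷ (1/12) = 228.
15² = 225 falls short of 228 but 15³ = 3375 reaches it, so n = 3.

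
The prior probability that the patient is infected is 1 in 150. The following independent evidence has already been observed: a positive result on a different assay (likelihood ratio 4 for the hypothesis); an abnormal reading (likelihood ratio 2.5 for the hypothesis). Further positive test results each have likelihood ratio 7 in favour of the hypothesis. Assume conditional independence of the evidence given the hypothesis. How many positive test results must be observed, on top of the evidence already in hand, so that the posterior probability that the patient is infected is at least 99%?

Prior odds = (1/150)/(149/150) = 1/149.
Combined Bayes factor of the evidence already in hand = 4 × 2.5 = 10.
Odds after that evidence = (1/149) × 10 = 10/149.
Target odds = 0.99/0.01 = 99.
Need 7ⁿ ≥ 99 ÷ (10/149) = 1475.1.
7³ = 343 falls short of 1475.1 but 7⁴ = 2401 reaches it, so n = 4.

4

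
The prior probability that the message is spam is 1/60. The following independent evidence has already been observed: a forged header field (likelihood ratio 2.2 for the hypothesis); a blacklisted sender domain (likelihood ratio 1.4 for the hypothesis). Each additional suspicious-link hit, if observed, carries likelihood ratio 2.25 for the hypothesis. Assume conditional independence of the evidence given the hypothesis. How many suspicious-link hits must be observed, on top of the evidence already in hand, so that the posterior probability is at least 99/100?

10

Prior odds = (1/60)/(59/60) = 1/59.
Combined Bayes factor of the evidence already in hand = 2.2 × 1.4 = 3.08.
Odds after that evidence = (1/59) × 3.08 = 77/1475.
Target odds = 0.99/0.01 = 99.
Need 2.25ⁿ ≥ 99 ÷ (77/1475) = 13275/7.
2.25⁹ = 387420489/262144 falls short of 13275/7 but 2.25¹⁰ ≈3325.26 reaches it, so n = 10.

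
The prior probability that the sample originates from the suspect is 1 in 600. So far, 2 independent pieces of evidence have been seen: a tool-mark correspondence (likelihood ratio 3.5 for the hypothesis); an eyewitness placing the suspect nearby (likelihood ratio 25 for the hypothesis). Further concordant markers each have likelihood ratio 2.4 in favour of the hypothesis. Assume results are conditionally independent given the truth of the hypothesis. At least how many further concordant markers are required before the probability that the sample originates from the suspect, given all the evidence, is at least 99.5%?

9

Prior odds = (1/600)/(599/600) = 1/599.
Combined Bayes factor of the evidence already in hand = 3.5 × 25 = 87.5.
Odds after that evidence = (1/599) × 87.5 = 175/1198.
Target odds = 0.995/0.005 = 199.
Need 2.4ⁿ ≥ 199 ÷ (175/1198) = 238402/175.
2.4⁸ = 429981696/390625 falls short of 238402/175 but 2.4⁹ ≈2641.81 reaches it, so n = 9.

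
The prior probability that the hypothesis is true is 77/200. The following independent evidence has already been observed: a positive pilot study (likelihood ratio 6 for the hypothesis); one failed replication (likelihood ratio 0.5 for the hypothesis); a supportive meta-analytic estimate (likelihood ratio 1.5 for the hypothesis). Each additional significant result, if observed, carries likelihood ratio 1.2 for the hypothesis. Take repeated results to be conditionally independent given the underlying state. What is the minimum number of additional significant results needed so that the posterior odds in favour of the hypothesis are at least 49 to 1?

Prior odds = 0.385/0.615 = 77/123.
Combined Bayes factor of the evidence already in hand = 6 × 0.5 × 1.5 = 4.5.
Odds after that evidence = (77/123) × 4.5 = 231/82.
Target odds = 49.
Need 1.2ⁿ ≥ 49 ÷ (231/82) = 574/33.
1.2¹⁵ ≈15.407 falls short of 574/33 but 1.2¹⁶ ≈18.4884 reaches it, so n = 16.

16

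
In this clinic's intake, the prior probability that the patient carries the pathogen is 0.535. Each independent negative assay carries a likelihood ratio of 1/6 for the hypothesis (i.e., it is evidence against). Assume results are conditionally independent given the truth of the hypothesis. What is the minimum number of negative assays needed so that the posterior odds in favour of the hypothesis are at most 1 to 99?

3

Prior odds = 0.535/0.465 = 107/93.
Likelihood ratio per negative assay = 1/6.
Target odds = 1/99.
Require (1/6)ⁿ ≤ 1/99 ÷ (107/93) = 31/3531.
(1/6)² = 1/36 is still above 31/3531 but (1/6)³ = 1/216 is at or below it, so n = 3.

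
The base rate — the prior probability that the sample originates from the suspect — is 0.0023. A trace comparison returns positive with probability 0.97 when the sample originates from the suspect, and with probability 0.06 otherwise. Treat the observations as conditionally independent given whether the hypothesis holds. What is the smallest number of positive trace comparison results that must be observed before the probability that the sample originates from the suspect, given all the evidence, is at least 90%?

Prior odds: 0.0023 ÷ 0.9977 = 23/9977.
Likelihood ratio of a positive result = 0.97/0.06 = 97/6.
Target odds: 0.9 ÷ 0.1 = 9.
Require (97/6)ⁿ ≥ 9 ÷ (23/9977) = 89793/23.
(97/6)² = 9409/36 falls short of 89793/23 but (97/6)³ = 912673/216 reaches it, so n = 3.

3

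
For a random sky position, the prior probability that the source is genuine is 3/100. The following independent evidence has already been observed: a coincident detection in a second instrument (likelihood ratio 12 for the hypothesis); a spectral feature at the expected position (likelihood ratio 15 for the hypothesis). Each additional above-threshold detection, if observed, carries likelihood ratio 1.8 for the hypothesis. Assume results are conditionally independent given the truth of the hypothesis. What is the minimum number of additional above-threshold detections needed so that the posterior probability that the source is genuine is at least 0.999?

9

Prior odds = 0.03/0.97 = 3/97.
Combined Bayes factor of the evidence already in hand = 12 × 15 = 180.
Odds after that evidence = (3/97) × 180 = 540/97.
Target odds = 0.999/0.001 = 999.
Need 1.8ⁿ ≥ 999 ÷ (540/97) = 179.45.
1.8⁸ = 43046721/390625 falls short of 179.45 but 1.8⁹ = 387420489/1953125 reaches it, so n = 9.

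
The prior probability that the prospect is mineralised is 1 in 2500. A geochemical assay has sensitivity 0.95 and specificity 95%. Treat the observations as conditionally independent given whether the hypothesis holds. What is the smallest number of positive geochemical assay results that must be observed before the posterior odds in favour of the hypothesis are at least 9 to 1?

4

Prior odds = 0.0004/0.9996 = 1/2499.
False-positive rate = 1 − 0.95 = 0.05; likelihood ratio of a positive = 0.95/0.05 = 19.
Target odds = 9.
Need (1/2499) × 19ⁿ ≥ 9, i.e. 19ⁿ ≥ 22491.
19³ = 6859 falls short of 22491 but 19⁴ = 130321 reaches it, so n = 4.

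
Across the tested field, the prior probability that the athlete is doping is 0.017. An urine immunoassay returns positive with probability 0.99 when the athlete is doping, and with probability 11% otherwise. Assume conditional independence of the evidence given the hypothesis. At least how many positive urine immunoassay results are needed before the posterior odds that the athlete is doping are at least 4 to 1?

3

Prior odds: 0.017 ÷ 0.983 = 17/983.
Likelihood ratio of a positive result = 0.99/0.11 = 9.
Target odds = 4.
Need (17/983) × 9ⁿ ≥ 4, i.e. 9ⁿ ≥ 3932/17.
9² = 81 falls short of 3932/17 but 9³ = 729 reaches it, so n = 3.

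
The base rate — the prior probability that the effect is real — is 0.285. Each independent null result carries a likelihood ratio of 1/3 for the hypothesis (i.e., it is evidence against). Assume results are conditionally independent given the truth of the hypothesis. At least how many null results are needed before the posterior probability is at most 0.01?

Prior odds = 0.285/0.715 = 57/143.
Likelihood ratio per null result = 1/3.
Target odds: 0.01 ÷ 0.99 = 1/99.
Need (57/143) × (1/3)ⁿ ≤ 1/99, i.e. (1/3)ⁿ ≤ 13/513.
(1/3)³ = 1/27 is still above 13/513 but (1/3)⁴ = 1/81 is at or below it, so n = 4.

4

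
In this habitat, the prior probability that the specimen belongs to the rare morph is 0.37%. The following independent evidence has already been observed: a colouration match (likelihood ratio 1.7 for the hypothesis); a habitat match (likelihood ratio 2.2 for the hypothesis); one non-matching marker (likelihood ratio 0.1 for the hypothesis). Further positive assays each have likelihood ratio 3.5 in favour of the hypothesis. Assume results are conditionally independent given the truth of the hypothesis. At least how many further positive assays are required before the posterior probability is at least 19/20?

8

Prior odds = 0.0037/0.9963 = 37/9963.
Combined Bayes factor of the evidence already in hand = 1.7 × 2.2 × 0.1 = 0.374.
Odds after that evidence = (37/9963) × 0.374 = 6919/4981500.
Target odds = 0.95/0.05 = 19.
Need 3.5ⁿ ≥ 19 ÷ (6919/4981500) = 94648500/6919.
3.5⁷ = 823543/128 falls short of 94648500/6919 but 3.5⁸ = 5764801/256 reaches it, so n = 8.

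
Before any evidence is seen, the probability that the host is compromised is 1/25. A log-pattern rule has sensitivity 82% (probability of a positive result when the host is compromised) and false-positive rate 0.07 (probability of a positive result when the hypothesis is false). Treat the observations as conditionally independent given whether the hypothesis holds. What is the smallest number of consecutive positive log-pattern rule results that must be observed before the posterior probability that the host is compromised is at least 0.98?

Prior odds = 0.04/0.96 = 1/24.
Likelihood ratio of a positive result = 0.82/0.07 = 82/7.
Target odds: 0.98 ÷ 0.02 = 49.
Require (82/7)ⁿ ≥ 49 ÷ (1/24) = 1176.
(82/7)² = 6724/49 falls short of 1176 but (82/7)³ = 551368/343 reaches it, so n = 3.

3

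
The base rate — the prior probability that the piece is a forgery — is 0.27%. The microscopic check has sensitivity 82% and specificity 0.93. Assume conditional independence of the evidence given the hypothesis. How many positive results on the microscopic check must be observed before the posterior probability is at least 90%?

Prior odds = 0.0027/0.9973 = 27/9973.
False-positive rate = 1 − 0.93 = 0.07; likelihood ratio of a positive = 0.82/0.07 = 82/7.
Target odds: 0.9 ÷ 0.1 = 9.
Need (27/9973) × (82/7)ⁿ ≥ 9, i.e. (82/7)ⁿ ≥ 9973/3.
(82/7)³ = 551368/343 falls short of 9973/3 but (82/7)⁴ = 45212176/2401 reaches it, so n = 4.

4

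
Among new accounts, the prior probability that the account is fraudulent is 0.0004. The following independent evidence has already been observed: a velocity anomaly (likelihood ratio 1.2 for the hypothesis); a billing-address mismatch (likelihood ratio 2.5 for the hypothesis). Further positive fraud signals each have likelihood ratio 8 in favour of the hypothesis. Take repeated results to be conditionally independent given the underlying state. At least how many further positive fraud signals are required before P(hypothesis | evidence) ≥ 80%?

Prior odds = 0.0004/0.9996 = 1/2499.
Combined Bayes factor of the evidence already in hand = 1.2 × 2.5 = 3.
Odds after that evidence = (1/2499) × 3 = 1/833.
Target odds = 0.8/0.2 = 4.
Need 8ⁿ ≥ 4 ÷ (1/833) = 3332.
8³ = 512 falls short of 3332 but 8⁴ = 4096 reaches it, so n = 4.

4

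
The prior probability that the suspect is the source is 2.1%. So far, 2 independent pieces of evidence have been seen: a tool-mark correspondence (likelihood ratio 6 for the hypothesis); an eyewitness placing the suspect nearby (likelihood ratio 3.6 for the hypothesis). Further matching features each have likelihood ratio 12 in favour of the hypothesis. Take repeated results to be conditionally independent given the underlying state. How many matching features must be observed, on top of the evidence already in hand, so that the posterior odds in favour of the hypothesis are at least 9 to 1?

2

Prior odds = 0.021/0.979 = 21/979.
Combined Bayes factor of the evidence already in hand = 6 × 3.6 = 21.6.
Odds after that evidence = (21/979) × 21.6 = 2268/4895.
Target odds = 9.
Need 12ⁿ ≥ 9 ÷ (2268/4895) = 4895/252.
12¹ = 12 falls short of 4895/252 but 12² = 144 reaches it, so n = 2.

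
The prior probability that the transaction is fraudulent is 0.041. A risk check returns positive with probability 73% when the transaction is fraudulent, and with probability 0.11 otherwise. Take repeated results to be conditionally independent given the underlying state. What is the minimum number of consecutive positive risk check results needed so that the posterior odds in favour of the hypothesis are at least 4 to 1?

Prior odds = 0.041/0.959 = 41/959.
Likelihood ratio of a positive result = 0.73/0.11 = 73/11.
Target odds = 4.
Need (41/959) × (73/11)ⁿ ≥ 4, i.e. (73/11)ⁿ ≥ 3836/41.
(73/11)² = 5329/121 falls short of 3836/41 but (73/11)³ = 389017/1331 reaches it, so n = 3.

3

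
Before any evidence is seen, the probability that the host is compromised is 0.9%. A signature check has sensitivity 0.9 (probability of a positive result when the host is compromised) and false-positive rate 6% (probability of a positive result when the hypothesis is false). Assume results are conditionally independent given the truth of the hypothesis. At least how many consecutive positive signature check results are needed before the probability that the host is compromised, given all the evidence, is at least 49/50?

Prior odds: 0.009 ÷ 0.991 = 9/991.
Likelihood ratio of a positive result = 0.9/0.06 = 15.
Target odds: 0.98 ÷ 0.02 = 49.
Require 15ⁿ ≥ 49 ÷ (9/991) = 48559/9.
15³ = 3375 falls short of 48559/9 but 15⁴ = 50625 reaches it, so n = 4.

4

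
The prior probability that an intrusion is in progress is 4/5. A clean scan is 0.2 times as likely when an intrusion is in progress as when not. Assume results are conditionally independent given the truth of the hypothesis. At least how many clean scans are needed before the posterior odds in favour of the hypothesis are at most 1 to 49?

Prior odds = 0.8/0.2 = 4.
Likelihood ratio per clean scan = 0.2.
Target odds = 1/49.
Require 0.2ⁿ ≤ 1/49 ÷ 4 = 1/196.
0.2³ = 0.008 is still above 1/196 but 0.2⁴ = 0.0016 is at or below it, so n = 4.

4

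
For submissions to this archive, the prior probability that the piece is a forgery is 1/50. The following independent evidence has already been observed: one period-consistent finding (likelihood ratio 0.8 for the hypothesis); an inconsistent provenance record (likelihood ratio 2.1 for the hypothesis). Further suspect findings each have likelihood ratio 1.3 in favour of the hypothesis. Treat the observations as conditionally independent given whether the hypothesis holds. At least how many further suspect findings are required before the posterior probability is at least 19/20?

Prior odds = 0.02/0.98 = 1/49.
Combined Bayes factor of the evidence already in hand = 0.8 × 2.1 = 1.68.
Odds after that evidence = (1/49) × 1.68 = 6/175.
Target odds = 0.95/0.05 = 19.
Need 1.3ⁿ ≥ 19 ÷ (6/175) = 3325/6.
1.3²⁴ ≈542.801 falls short of 3325/6 but 1.3²⁵ ≈705.641 reaches it, so n = 25.

25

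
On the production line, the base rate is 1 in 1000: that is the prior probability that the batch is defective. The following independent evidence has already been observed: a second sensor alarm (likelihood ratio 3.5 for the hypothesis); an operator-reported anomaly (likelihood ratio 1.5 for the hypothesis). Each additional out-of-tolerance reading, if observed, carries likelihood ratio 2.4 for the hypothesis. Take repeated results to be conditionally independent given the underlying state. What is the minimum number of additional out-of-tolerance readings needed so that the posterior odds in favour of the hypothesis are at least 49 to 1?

Prior odds = 0.001/0.999 = 1/999.
Combined Bayes factor of the evidence already in hand = 3.5 × 1.5 = 5.25.
Odds after that evidence = (1/999) × 5.25 = 7/1332.
Target odds = 49.
Need 2.4ⁿ ≥ 49 ÷ (7/1332) = 9324.
2.4¹⁰ ≈6340.34 falls short of 9324 but 2.4¹¹ ≈15216.8 reaches it, so n = 11.

11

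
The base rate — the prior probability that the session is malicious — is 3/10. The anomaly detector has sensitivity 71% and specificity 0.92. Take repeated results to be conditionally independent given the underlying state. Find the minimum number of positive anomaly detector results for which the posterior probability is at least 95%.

2

Prior odds = 0.3/0.7 = 3/7.
False-positive rate = 1 − 0.92 = 0.08; likelihood ratio of a positive = 0.71/0.08 = 8.875.
Target odds: 0.95 ÷ 0.05 = 19.
Need (3/7) × 8.875ⁿ ≥ 19, i.e. 8.875ⁿ ≥ 133/3.
8.875¹ = 8.875 falls short of 133/3 but 8.875² = 78.765625 reaches it, so n = 2.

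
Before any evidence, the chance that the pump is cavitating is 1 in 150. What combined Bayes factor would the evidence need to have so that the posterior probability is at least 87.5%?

1043

Prior odds = (1/150)/(149/150) = 1/149.
Target odds = 0.875/0.125 = 7.
Required Bayes factor = 7 ÷ (1/149) = 1043.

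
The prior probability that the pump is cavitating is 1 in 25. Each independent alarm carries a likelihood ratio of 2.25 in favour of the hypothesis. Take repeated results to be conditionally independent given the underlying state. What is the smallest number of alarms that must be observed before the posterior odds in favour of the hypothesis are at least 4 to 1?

6

Prior odds = 0.04/0.96 = 1/24.
Likelihood ratio per alarm = 2.25.
Target odds = 4.
Require 2.25ⁿ ≥ 4 ÷ (1/24) = 96.
2.25⁵ = 59049/1024 falls short of 96 but 2.25⁶ = 531441/4096 reaches it, so n = 6.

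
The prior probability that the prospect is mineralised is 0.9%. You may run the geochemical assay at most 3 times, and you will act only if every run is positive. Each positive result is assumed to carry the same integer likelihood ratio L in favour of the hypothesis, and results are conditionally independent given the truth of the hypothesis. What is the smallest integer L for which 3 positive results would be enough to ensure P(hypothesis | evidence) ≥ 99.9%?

48

Prior odds = 0.009/0.991 = 9/991.
Target odds = 0.999/0.001 = 999.
Need L³ ≥ 999 ÷ (9/991) = 110001.
47³ = 103823 < 110001 ≤ 110592 = 48³, so L = 48.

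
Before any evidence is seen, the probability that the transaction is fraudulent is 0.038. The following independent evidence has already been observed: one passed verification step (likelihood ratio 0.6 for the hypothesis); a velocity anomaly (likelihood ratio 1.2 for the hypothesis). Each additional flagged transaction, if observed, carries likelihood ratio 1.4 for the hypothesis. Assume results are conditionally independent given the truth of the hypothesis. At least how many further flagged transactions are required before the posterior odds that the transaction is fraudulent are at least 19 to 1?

20

Prior odds = 0.038/0.962 = 19/481.
Combined Bayes factor of the evidence already in hand = 0.6 × 1.2 = 0.72.
Odds after that evidence = (19/481) × 0.72 = 342/12025.
Target odds = 19.
Need 1.4ⁿ ≥ 19 ÷ (342/12025) = 12025/18.
1.4¹⁹ ≈597.63 falls short of 12025/18 but 1.4²⁰ ≈836.683 reaches it, so n = 20.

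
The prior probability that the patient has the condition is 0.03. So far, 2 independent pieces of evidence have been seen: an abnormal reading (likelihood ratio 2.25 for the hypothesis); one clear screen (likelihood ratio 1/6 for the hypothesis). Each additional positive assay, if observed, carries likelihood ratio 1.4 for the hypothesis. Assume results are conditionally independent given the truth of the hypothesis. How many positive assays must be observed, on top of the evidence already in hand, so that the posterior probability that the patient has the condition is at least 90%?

20

Prior odds = 0.03/0.97 = 3/97.
Combined Bayes factor of the evidence already in hand = 2.25 × (1/6) = 0.375.
Odds after that evidence = (3/97) × 0.375 = 9/776.
Target odds = 0.9/0.1 = 9.
Need 1.4ⁿ ≥ 9 ÷ (9/776) = 776.
1.4¹⁹ ≈597.63 falls short of 776 but 1.4²⁰ ≈836.683 reaches it, so n = 20.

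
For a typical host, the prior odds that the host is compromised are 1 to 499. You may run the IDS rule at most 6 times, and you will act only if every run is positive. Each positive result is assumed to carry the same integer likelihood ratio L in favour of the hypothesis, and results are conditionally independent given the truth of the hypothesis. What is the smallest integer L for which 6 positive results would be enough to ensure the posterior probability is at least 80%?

Prior odds = 1/499.
Target odds = 0.8/0.2 = 4.
Need L⁶ ≥ 4 ÷ (1/499) = 1996.
3⁶ = 729 < 1996 ≤ 4096 = 4⁶, so L = 4.

4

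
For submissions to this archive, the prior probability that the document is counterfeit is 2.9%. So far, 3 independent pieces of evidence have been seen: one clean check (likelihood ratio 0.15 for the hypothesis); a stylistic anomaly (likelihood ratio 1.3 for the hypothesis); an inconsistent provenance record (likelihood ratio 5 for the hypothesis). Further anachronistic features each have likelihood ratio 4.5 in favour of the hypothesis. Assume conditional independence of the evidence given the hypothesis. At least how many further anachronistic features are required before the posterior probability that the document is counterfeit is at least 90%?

4

Prior odds = 0.029/0.971 = 29/971.
Combined Bayes factor of the evidence already in hand = 0.15 × 1.3 × 5 = 0.975.
Odds after that evidence = (29/971) × 0.975 = 1131/38840.
Target odds = 0.9/0.1 = 9.
Need 4.5ⁿ ≥ 9 ÷ (1131/38840) = 116520/377.
4.5³ = 91.125 falls short of 116520/377 but 4.5⁴ = 410.0625 reaches it, so n = 4.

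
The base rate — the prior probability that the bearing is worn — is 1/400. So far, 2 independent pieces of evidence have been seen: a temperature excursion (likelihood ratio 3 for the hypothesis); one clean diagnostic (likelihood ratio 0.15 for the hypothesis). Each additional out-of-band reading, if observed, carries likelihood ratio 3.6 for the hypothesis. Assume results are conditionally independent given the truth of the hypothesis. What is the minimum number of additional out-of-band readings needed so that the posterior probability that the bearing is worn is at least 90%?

Prior odds = 0.0025/0.9975 = 1/399.
Combined Bayes factor of the evidence already in hand = 3 × 0.15 = 0.45.
Odds after that evidence = (1/399) × 0.45 = 3/2660.
Target odds = 0.9/0.1 = 9.
Need 3.6ⁿ ≥ 9 ÷ (3/2660) = 7980.
3.6⁷ = 612220032/78125 falls short of 7980 but 3.6⁸ ≈28211.1 reaches it, so n = 8.

8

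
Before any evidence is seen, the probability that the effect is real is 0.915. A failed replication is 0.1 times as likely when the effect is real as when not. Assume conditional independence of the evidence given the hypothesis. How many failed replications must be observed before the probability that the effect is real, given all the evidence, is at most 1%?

4

Prior odds: 0.915 ÷ 0.085 = 183/17.
Likelihood ratio per failed replication = 0.1.
Target posterior odds = 0.01/0.99 = 1/99.
Require 0.1ⁿ ≤ 1/99 ÷ (183/17) = 17/18117.
0.1³ = 0.001 is still above 17/18117 but 0.1⁴ = 0.0001 is at or below it, so n = 4.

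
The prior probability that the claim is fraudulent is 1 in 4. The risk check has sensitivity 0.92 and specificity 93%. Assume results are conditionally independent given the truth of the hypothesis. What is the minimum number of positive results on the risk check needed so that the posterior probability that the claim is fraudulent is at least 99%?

3

Prior odds = 0.25/0.75 = 1/3.
False-positive rate = 1 − 0.93 = 0.07; likelihood ratio of a positive = 0.92/0.07 = 92/7.
Target posterior odds = 0.99/0.01 = 99.
Need (1/3) × (92/7)ⁿ ≥ 99, i.e. (92/7)ⁿ ≥ 297.
(92/7)² = 8464/49 falls short of 297 but (92/7)³ = 778688/343 reaches it, so n = 3.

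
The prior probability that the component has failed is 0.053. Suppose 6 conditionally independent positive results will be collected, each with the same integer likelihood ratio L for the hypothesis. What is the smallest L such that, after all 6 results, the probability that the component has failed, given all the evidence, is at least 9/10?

3

Prior odds = 0.053/0.947 = 53/947.
Target odds = 0.9/0.1 = 9.
Need L⁶ ≥ 9 ÷ (53/947) = 8523/53.
2⁶ = 64 < 8523/53 ≤ 729 = 3⁶, so L = 3.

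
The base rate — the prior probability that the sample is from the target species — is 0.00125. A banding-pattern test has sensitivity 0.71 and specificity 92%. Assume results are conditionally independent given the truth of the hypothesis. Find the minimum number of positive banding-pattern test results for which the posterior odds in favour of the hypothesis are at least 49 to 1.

5

Prior odds = 0.00125/0.99875 = 1/799.
False-positive rate = 1 − 0.92 = 0.08; likelihood ratio of a positive = 0.71/0.08 = 8.875.
Target odds = 49.
Require 8.875ⁿ ≥ 49 ÷ (1/799) = 39151.
8.875⁴ = 25411681/4096 falls short of 39151 but 8.875⁵ ≈55060.7 reaches it, so n = 5.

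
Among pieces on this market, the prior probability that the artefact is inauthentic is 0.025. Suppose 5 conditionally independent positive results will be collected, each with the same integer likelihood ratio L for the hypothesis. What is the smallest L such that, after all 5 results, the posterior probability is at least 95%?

Prior odds = 0.025/0.975 = 1/39.
Target odds = 0.95/0.05 = 19.
Need L⁵ ≥ 19 ÷ (1/39) = 741.
3⁵ = 243 < 741 ≤ 1024 = 4⁵, so L = 4.

4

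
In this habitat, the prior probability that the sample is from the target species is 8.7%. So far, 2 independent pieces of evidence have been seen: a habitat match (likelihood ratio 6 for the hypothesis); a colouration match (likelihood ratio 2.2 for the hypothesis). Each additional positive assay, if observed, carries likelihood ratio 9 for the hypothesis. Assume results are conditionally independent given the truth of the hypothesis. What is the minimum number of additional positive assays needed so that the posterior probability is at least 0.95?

2

Prior odds = 0.087/0.913 = 87/913.
Combined Bayes factor of the evidence already in hand = 6 × 2.2 = 13.2.
Odds after that evidence = (87/913) × 13.2 = 522/415.
Target odds = 0.95/0.05 = 19.
Need 9ⁿ ≥ 19 ÷ (522/415) = 7885/522.
9¹ = 9 falls short of 7885/522 but 9² = 81 reaches it, so n = 2.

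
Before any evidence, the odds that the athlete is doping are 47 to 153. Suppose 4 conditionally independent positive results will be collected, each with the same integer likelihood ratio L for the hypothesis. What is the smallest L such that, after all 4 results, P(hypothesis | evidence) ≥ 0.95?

Prior odds = 47/153.
Target odds = 0.95/0.05 = 19.
Need L⁴ ≥ 19 ÷ (47/153) = 2907/47.
2⁴ = 16 < 2907/47 ≤ 81 = 3⁴, so L = 3.

3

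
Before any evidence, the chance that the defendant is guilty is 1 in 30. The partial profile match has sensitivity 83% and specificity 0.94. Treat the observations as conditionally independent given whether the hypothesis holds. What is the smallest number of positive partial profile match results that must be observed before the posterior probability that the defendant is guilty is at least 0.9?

3

Prior odds = (1/30)/(29/30) = 1/29.
False-positive rate = 1 − 0.94 = 0.06; likelihood ratio of a positive = 0.83/0.06 = 83/6.
Target posterior odds = 0.9/0.1 = 9.
Need (1/29) × (83/6)ⁿ ≥ 9, i.e. (83/6)ⁿ ≥ 261.
(83/6)² = 6889/36 falls short of 261 but (83/6)³ = 571787/216 reaches it, so n = 3.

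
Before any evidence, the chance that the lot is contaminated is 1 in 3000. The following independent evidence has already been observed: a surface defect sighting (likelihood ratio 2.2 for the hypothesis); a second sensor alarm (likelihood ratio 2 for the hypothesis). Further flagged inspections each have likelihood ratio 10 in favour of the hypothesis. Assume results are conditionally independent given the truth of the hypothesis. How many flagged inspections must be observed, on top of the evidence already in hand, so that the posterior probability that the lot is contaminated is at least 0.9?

4

Prior odds = (1/3000)/(2999/3000) = 1/2999.
Combined Bayes factor of the evidence already in hand = 2.2 × 2 = 4.4.
Odds after that evidence = (1/2999) × 4.4 = 22/14995.
Target odds = 0.9/0.1 = 9.
Need 10ⁿ ≥ 9 ÷ (22/14995) = 134955/22.
10³ = 1000 falls short of 134955/22 but 10⁴ = 10000 reaches it, so n = 4.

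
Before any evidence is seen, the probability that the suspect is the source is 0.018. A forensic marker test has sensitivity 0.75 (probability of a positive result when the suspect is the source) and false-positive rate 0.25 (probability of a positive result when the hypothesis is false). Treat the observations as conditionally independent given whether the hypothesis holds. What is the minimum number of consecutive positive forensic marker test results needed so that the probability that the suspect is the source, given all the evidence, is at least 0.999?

10

Prior odds: 0.018 ÷ 0.982 = 9/491.
Likelihood ratio of a positive result = 0.75/0.25 = 3.
Target posterior odds = 0.999/0.001 = 999.
Require 3ⁿ ≥ 999 ÷ (9/491) = 54501.
3⁹ = 19683 falls short of 54501 but 3¹⁰ = 59049 reaches it, so n = 10.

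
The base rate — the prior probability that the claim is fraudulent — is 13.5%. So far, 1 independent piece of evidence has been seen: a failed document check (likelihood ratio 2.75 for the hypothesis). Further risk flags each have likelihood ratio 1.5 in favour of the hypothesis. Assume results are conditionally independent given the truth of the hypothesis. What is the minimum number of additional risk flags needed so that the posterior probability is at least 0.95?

Prior odds = 0.135/0.865 = 27/173.
Bayes factor of the evidence already in hand = 2.75.
Odds after that evidence = (27/173) × 2.75 = 297/692.
Target odds = 0.95/0.05 = 19.
Need 1.5ⁿ ≥ 19 ÷ (297/692) = 13148/297.
1.5⁹ = 19683/512 falls short of 13148/297 but 1.5¹⁰ = 59049/1024 reaches it, so n = 10.

10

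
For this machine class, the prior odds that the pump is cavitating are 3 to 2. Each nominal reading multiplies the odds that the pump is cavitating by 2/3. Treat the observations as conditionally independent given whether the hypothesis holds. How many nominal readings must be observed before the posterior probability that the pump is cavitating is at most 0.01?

13

Prior odds = 1.5.
Likelihood ratio per nominal reading = 2/3.
Target posterior odds = 0.01/0.99 = 1/99.
Require (2/3)ⁿ ≤ 1/99 ÷ 1.5 = 2/297.
(2/3)¹² = 4096/531441 is still above 2/297 but (2/3)¹³ = 8192/1594323 is at or below it, so n = 13.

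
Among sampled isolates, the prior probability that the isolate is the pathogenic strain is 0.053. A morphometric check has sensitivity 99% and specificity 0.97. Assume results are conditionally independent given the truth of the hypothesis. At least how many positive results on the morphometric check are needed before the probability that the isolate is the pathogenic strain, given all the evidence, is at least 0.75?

Prior odds: 0.053 ÷ 0.947 = 53/947.
False-positive rate = 1 − 0.97 = 0.03; likelihood ratio of a positive = 0.99/0.03 = 33.
Target posterior odds = 0.75/0.25 = 3.
Require 33ⁿ ≥ 3 ÷ (53/947) = 2841/53.
33¹ = 33 falls short of 2841/53 but 33² = 1089 reaches it, so n = 2.

2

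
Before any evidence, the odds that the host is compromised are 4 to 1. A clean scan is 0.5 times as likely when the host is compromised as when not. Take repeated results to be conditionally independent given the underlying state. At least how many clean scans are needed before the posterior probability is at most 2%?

Prior odds = 4.
Likelihood ratio per clean scan = 0.5.
Target odds: 0.02 ÷ 0.98 = 1/49.
Need 4 × 0.5ⁿ ≤ 1/49, i.e. 0.5ⁿ ≤ 1/196.
0.5⁷ = 0.0078125 is still above 1/196 but 0.5⁸ = 0.00390625 is at or below it, so n = 8.

8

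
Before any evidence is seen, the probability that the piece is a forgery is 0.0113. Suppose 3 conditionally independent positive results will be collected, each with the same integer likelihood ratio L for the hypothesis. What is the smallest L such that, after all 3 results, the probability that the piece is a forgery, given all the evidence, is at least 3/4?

7

Prior odds = 0.0113/0.9887 = 113/9887.
Target odds = 0.75/0.25 = 3.
Need L³ ≥ 3 ÷ (113/9887) = 29661/113.
6³ = 216 < 29661/113 ≤ 343 = 7³, so L = 7.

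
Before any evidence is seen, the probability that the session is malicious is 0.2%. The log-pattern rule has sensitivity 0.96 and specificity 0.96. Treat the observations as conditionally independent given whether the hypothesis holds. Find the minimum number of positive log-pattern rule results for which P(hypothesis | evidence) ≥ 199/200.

Prior odds: 0.002 ÷ 0.998 = 1/499.
False-positive rate = 1 − 0.96 = 0.04; likelihood ratio of a positive = 0.96/0.04 = 24.
Target posterior odds = 0.995/0.005 = 199.
Require 24ⁿ ≥ 199 ÷ (1/499) = 99301.
24³ = 13824 falls short of 99301 but 24⁴ = 331776 reaches it, so n = 4.

4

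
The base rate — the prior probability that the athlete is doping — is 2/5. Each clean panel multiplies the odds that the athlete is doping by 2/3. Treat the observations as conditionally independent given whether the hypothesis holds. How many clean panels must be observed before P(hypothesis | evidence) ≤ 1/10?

5

Prior odds = 0.4/0.6 = 2/3.
Likelihood ratio per clean panel = 2/3.
Target posterior odds = 0.1/0.9 = 1/9.
Need (2/3) × (2/3)ⁿ ≤ 1/9, i.e. (2/3)ⁿ ≤ 1/6.
(2/3)⁴ = 16/81 is still above 1/6 but (2/3)⁵ = 32/243 is at or below it, so n = 5.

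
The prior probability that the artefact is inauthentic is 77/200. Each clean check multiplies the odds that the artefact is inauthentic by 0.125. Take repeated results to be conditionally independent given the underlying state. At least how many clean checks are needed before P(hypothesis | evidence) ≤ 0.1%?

4

Prior odds: 0.385 ÷ 0.615 = 77/123.
Likelihood ratio per clean check = 0.125.
Target posterior odds = 0.001/0.999 = 1/999.
Need (77/123) × 0.125ⁿ ≤ 1/999, i.e. 0.125ⁿ ≤ 41/25641.
0.125³ = 0.001953125 is still above 41/25641 but 0.125⁴ = 1/4096 is at or below it, so n = 4.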